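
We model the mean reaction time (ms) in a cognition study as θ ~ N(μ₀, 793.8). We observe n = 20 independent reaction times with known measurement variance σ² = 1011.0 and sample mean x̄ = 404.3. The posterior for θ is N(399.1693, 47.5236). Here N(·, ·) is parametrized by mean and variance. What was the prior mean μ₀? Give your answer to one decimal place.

μ₀ = 318.6

With known observation variance, the Normal–Normal posterior has precision τ_n = τ₀ + n/σ² and mean μ_n = (τ₀μ₀ + (n/σ²)x̄)/τ_n.
Here τ₀ = 1/793.8 = 0.001260 and τ_data = 20/1011.0 = 0.019782, so τ_n = 0.021042.
Rearranging for μ₀: μ₀ = (μ_n·τ_n − τ_data·x̄)/τ₀ = (399.1693·0.021042 − 0.019782·404.3) / 0.001260 = 0.401458/0.001260 ≈ 318.6.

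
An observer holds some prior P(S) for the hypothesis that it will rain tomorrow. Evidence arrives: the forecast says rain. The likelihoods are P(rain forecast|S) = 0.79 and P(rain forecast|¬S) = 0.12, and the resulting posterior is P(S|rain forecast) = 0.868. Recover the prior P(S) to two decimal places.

P(S) = 0.50

In odds form, posterior odds = prior odds × likelihood ratio, so prior odds = posterior odds ÷ LR.
Posterior odds = 0.868/(1−0.868) = 6.5758. LR = 0.79/0.12 = 6.5833.
Prior odds = 6.5758/6.5833 = 0.9989, so P(S) = 0.9989/(1+0.9989) ≈ 0.50.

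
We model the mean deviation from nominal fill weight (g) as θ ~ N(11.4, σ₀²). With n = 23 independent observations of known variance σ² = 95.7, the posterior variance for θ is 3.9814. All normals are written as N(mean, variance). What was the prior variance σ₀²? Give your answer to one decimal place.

σ₀² = 92.3

Posterior precision equals prior precision plus data precision: 1/σ_n² = 1/σ₀² + n/σ².
So 1/σ₀² = 1/3.9814 − 23/95.7 = 0.251168 − 0.240334 = 0.010834.
Hence σ₀² = 1/0.010834 ≈ 92.3.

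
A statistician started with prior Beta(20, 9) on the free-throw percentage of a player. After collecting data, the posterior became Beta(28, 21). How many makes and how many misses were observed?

Beta is conjugate to the binomial likelihood: posterior = Beta(α+s, β+f).
Match parameters: s=28−20=8, f=21−9=12.

8 makes and 12 misses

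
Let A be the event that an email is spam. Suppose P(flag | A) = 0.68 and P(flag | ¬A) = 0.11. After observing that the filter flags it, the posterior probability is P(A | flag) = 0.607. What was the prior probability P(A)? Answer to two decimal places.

In odds form, posterior odds = prior odds × likelihood ratio, so prior odds = posterior odds ÷ LR.
Posterior odds = 0.607/(1−0.607) = 1.5445. LR = 0.68/0.11 = 6.1818.
Prior odds = 1.5445/6.1818 = 0.2498, so P(A) = 0.2498/(1+0.2498) ≈ 0.20.

P(A) = 0.20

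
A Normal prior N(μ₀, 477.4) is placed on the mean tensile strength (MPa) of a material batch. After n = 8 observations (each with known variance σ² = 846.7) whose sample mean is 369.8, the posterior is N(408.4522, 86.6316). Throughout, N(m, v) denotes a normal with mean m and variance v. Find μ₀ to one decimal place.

μ₀ = 582.8

The posterior mean is a precision-weighted average: μ_n = (τ₀μ₀ + τ_data·x̄)/(τ₀+τ_data), with τ₀=1/σ₀² and τ_data=n/σ².
Here τ₀ = 1/477.4 = 0.002095 and τ_data = 8/846.7 = 0.009448, so τ_n = 0.011543.
Rearranging for μ₀: μ₀ = (μ_n·τ_n − τ_data·x̄)/τ₀ = (408.4522·0.011543 − 0.009448·369.8) / 0.002095 = 1.220893/0.002095 ≈ 582.8.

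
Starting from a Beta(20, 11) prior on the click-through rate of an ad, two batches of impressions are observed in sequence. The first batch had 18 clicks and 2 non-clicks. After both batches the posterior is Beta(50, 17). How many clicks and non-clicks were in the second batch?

Because Beta–binomial updating is additive in the counts, the combined data contributed (α_post−α_prior, β_post−β_prior) successes and failures.
Total across both batches: 50−20=30 clicks, 17−11=6 non-clicks.
Subtract the first batch: 30−18=12 clicks and 6−2=4 non-clicks.

12 clicks and 4 non-clicks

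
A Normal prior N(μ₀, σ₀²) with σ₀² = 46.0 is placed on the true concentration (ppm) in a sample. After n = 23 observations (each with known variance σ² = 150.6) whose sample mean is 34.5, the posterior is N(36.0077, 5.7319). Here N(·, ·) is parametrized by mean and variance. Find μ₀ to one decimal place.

μ₀ = 46.6

The posterior mean is a precision-weighted average: μ_n = (τ₀μ₀ + τ_data·x̄)/(τ₀+τ_data), with τ₀=1/σ₀² and τ_data=n/σ².
Here τ₀ = 1/46.0 = 0.021739 and τ_data = 23/150.6 = 0.152722, so τ_n = 0.174461.
Rearranging for μ₀: μ₀ = (μ_n·τ_n − τ_data·x̄)/τ₀ = (36.0077·0.174461 − 0.152722·34.5) / 0.021739 = 1.013030/0.021739 ≈ 46.6.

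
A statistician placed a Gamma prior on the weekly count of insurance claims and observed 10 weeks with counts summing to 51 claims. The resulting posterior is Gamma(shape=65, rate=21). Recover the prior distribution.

Gamma(shape=14, rate=11)

A Gamma(α, β) prior (rate parametrization) on a Poisson rate with n observations summing to S gives posterior Gamma(α+S, β+n).
So α = 65 − 51 = 14 and β = 21 − 10 = 11.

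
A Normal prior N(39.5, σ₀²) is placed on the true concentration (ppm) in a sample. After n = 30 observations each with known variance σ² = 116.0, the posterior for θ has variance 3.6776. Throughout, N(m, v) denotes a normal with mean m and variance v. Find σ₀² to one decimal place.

σ₀² = 75.2

For the Normal–Normal model with known σ², precisions add: τ_n = τ₀ + n/σ².
So 1/σ₀² = 1/3.6776 − 30/116.0 = 0.271916 − 0.258621 = 0.013295.
Hence σ₀² = 1/0.013295 ≈ 75.2.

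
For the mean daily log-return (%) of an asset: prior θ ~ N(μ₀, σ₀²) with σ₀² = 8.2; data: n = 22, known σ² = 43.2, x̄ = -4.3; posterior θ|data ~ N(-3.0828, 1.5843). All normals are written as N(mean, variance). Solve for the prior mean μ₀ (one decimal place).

μ₀ = 2.0

The posterior mean is a precision-weighted average: μ_n = (τ₀μ₀ + τ_data·x̄)/(τ₀+τ_data), with τ₀=1/σ₀² and τ_data=n/σ².
Here τ₀ = 1/8.2 = 0.121951 and τ_data = 22/43.2 = 0.509259, so τ_n = 0.631210.
Rearranging for μ₀: μ₀ = (μ_n·τ_n − τ_data·x̄)/τ₀ = (-3.0828·0.631210 − 0.509259·-4.3) / 0.121951 = 0.243920/0.121951 ≈ 2.0.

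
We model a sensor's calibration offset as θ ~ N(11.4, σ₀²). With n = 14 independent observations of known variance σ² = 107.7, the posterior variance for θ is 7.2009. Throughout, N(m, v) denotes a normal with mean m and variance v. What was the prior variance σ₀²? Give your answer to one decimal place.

For the Normal–Normal model with known σ², precisions add: τ_n = τ₀ + n/σ².
So 1/σ₀² = 1/7.2009 − 14/107.7 = 0.138872 − 0.129991 = 0.008881.
Hence σ₀² = 1/0.008881 ≈ 112.6.

σ₀² = 112.6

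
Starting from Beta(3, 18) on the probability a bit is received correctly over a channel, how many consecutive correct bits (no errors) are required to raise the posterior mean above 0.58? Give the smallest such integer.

After k correct bits and 0 errors the posterior is Beta(3+k, 18), with mean (3+k)/(3+18+k).
Set (3+k)/(21+k) > 0.58 and solve: k > (0.58·21 − 3)/(1 − 0.58) = 21.857.
The smallest integer exceeding 21.857 is 22.

k = 22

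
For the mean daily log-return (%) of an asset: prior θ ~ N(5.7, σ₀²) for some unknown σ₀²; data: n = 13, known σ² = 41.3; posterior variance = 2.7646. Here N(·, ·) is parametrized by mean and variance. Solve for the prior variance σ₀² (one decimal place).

Posterior precision equals prior precision plus data precision: 1/σ_n² = 1/σ₀² + n/σ².
So 1/σ₀² = 1/2.7646 − 13/41.3 = 0.361716 − 0.314770 = 0.046946.
Hence σ₀² = 1/0.046946 ≈ 21.3.

σ₀² = 21.3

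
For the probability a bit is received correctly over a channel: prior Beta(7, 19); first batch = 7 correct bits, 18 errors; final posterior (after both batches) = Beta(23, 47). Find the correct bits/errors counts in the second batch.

9 correct bits and 10 errors

Because Beta–binomial updating is additive in the counts, the combined data contributed (α_post−α_prior, β_post−β_prior) successes and failures.
Total across both batches: 23−7=16 correct bits, 47−19=28 errors.
Subtract the first batch: 16−7=9 correct bits and 28−18=10 errors.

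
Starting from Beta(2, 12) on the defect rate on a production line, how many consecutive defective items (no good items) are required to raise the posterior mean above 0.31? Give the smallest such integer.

After k defective items and 0 good items the posterior is Beta(2+k, 12), with mean (2+k)/(2+12+k).
Set (2+k)/(14+k) > 0.31 and solve: k > (0.31·14 − 2)/(1 − 0.31) = 3.391.
The smallest integer exceeding 3.391 is 4, and checking k=4: (6)/(18) = 0.3333 > 0.31.

k = 4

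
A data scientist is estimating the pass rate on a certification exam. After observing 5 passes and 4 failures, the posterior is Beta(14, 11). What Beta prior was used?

Beta(9, 7)

A Beta(a, b) prior with s successes and f failures in binomial data gives a Beta(a+s, b+f) posterior.
Subtract the data counts: 14−5=9, 11−4=7.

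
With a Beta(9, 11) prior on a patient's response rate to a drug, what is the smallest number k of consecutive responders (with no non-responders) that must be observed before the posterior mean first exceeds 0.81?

After k responders and 0 non-responders the posterior is Beta(9+k, 11), with mean (9+k)/(9+11+k).
Set (9+k)/(20+k) > 0.81 and solve: k > (0.81·20 − 9)/(1 − 0.81) = 37.895.
The smallest integer exceeding 37.895 is 38, and checking k=38: (47)/(58) = 0.8103 > 0.81.

k = 38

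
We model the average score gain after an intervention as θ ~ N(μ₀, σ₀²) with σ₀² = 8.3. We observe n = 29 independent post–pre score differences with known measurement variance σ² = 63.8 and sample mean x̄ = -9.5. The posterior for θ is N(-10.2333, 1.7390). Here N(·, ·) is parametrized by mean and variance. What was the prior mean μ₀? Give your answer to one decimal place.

μ₀ = -13.0

The posterior mean is a precision-weighted average: μ_n = (τ₀μ₀ + τ_data·x̄)/(τ₀+τ_data), with τ₀=1/σ₀² and τ_data=n/σ².
Here τ₀ = 1/8.3 = 0.120482 and τ_data = 29/63.8 = 0.454545, so τ_n = 0.575027.
Rearranging for μ₀: μ₀ = (μ_n·τ_n − τ_data·x̄)/τ₀ = (-10.2333·0.575027 − 0.454545·-9.5) / 0.120482 = -1.566246/0.120482 ≈ -13.0.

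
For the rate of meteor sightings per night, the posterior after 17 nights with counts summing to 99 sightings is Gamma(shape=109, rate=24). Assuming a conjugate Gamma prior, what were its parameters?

Gamma(shape=10, rate=7)

Gamma–Poisson conjugacy: posterior shape = α + Σxᵢ, posterior rate = β + n.
So α = 109 − 99 = 10 and β = 24 − 17 = 7.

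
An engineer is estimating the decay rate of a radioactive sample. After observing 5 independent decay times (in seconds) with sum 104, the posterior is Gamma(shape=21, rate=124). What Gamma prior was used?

Gamma–exponential conjugacy: posterior shape = α + n, posterior rate = β + Σtᵢ.
So α = 21 − 5 = 16 and β = 124 − 104 = 20.

Gamma(shape=16, rate=20)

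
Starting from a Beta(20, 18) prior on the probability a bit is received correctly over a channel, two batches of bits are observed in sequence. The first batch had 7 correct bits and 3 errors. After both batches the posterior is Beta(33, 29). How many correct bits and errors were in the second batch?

Sequential conjugate updates are equivalent to a single update on the pooled data, so total successes = posterior α − prior α and total failures = posterior β − prior β.
Total across both batches: 33−20=13 correct bits, 29−18=11 errors.
Subtract the first batch: 13−7=6 correct bits and 11−3=8 errors.

6 correct bits and 8 errors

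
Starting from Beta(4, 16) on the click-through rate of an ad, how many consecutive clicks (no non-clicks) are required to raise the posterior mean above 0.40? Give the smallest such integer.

After k clicks and 0 non-clicks the posterior is Beta(4+k, 16), with mean (4+k)/(4+16+k).
Set (4+k)/(20+k) > 0.40 and solve: k > (0.40·20 − 4)/(1 − 0.40) = 6.667.
The smallest integer exceeding 6.667 is 7.

k = 7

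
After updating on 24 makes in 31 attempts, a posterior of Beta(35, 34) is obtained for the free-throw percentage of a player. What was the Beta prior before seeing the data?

Under Beta–binomial conjugacy the posterior parameters are (α+s, β+f).
Subtract the data counts: 35−24=11, 34−7=27.

Beta(11, 27)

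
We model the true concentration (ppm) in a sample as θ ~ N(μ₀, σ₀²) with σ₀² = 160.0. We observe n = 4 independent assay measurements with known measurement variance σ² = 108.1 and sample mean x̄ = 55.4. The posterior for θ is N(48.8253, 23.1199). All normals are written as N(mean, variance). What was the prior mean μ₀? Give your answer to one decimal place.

μ₀ = 9.9

With known observation variance, the Normal–Normal posterior has precision τ_n = τ₀ + n/σ² and mean μ_n = (τ₀μ₀ + (n/σ²)x̄)/τ_n.
Here τ₀ = 1/160.0 = 0.006250 and τ_data = 4/108.1 = 0.037003, so τ_n = 0.043253.
Rearranging for μ₀: μ₀ = (μ_n·τ_n − τ_data·x̄)/τ₀ = (48.8253·0.043253 − 0.037003·55.4) / 0.006250 = 0.061875/0.006250 ≈ 9.9.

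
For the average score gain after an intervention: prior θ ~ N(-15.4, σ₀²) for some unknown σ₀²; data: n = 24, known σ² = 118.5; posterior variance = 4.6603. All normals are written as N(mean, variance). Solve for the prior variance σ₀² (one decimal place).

For the Normal–Normal model with known σ², precisions add: τ_n = τ₀ + n/σ².
So 1/σ₀² = 1/4.6603 − 24/118.5 = 0.214578 − 0.202532 = 0.012046.
Hence σ₀² = 1/0.012046 ≈ 83.0.

σ₀² = 83.0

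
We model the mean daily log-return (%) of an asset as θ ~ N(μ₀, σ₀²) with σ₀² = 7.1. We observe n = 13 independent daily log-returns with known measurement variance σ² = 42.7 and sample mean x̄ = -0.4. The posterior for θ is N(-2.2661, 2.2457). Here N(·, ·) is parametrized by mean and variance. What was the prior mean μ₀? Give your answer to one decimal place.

With known observation variance, the Normal–Normal posterior has precision τ_n = τ₀ + n/σ² and mean μ_n = (τ₀μ₀ + (n/σ²)x̄)/τ_n.
Here τ₀ = 1/7.1 = 0.140845 and τ_data = 13/42.7 = 0.304450, so τ_n = 0.445295.
Rearranging for μ₀: μ₀ = (μ_n·τ_n − τ_data·x̄)/τ₀ = (-2.2661·0.445295 − 0.304450·-0.4) / 0.140845 = -0.887303/0.140845 ≈ -6.3.

μ₀ = -6.3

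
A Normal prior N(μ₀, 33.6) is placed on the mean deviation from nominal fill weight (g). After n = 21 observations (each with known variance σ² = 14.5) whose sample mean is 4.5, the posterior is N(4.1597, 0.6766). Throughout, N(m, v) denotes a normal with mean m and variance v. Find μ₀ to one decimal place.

The posterior mean is a precision-weighted average: μ_n = (τ₀μ₀ + τ_data·x̄)/(τ₀+τ_data), with τ₀=1/σ₀² and τ_data=n/σ².
Here τ₀ = 1/33.6 = 0.029762 and τ_data = 21/14.5 = 1.448276, so τ_n = 1.478038.
Rearranging for μ₀: μ₀ = (μ_n·τ_n − τ_data·x̄)/τ₀ = (4.1597·1.478038 − 1.448276·4.5) / 0.029762 = -0.369047/0.029762 ≈ -12.4.

μ₀ = -12.4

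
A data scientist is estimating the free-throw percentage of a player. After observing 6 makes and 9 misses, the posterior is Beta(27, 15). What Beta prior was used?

A Beta(α, β) prior with s successes and f failures in binomial data gives a Beta(α+s, β+f) posterior.
Subtract the data counts: 27−6=21, 15−9=6.

Beta(21, 6)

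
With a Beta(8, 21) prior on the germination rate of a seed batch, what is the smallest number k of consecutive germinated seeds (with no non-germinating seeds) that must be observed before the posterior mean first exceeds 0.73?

After k germinated seeds and 0 non-germinating seeds the posterior is Beta(8+k, 21), with mean (8+k)/(8+21+k).
Set (8+k)/(29+k) > 0.73 and solve: k > (0.73·29 − 8)/(1 − 0.73) = 48.778.
The smallest integer exceeding 48.778 is 49, and checking k=49: (57)/(78) = 0.7308 > 0.73.

k = 49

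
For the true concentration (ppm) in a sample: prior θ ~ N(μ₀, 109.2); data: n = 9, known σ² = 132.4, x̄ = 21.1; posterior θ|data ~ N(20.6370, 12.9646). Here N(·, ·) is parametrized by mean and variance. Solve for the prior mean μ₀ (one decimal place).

μ₀ = 17.2

With known observation variance, the Normal–Normal posterior has precision τ_n = τ₀ + n/σ² and mean μ_n = (τ₀μ₀ + (n/σ²)x̄)/τ_n.
Here τ₀ = 1/109.2 = 0.009158 and τ_data = 9/132.4 = 0.067976, so τ_n = 0.077134.
Rearranging for μ₀: μ₀ = (μ_n·τ_n − τ_data·x̄)/τ₀ = (20.6370·0.077134 − 0.067976·21.1) / 0.009158 = 0.157521/0.009158 ≈ 17.2.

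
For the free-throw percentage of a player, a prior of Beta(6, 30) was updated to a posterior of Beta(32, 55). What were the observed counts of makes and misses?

A Beta(α, β) prior with s successes and f failures in binomial data gives a Beta(α+s, β+f) posterior.
So s = 32 − 6 = 26 and f = 55 − 30 = 25.

26 makes and 25 misses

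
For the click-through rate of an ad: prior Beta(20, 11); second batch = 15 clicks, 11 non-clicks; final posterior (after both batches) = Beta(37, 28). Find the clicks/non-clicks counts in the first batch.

2 clicks and 6 non-clicks

Because Beta–binomial updating is additive in the counts, the combined data contributed (α_post−α_prior, β_post−β_prior) successes and failures.
Total across both batches: 37−20=17 clicks, 28−11=17 non-clicks.
Subtract the second batch: 17−15=2 clicks and 17−11=6 non-clicks.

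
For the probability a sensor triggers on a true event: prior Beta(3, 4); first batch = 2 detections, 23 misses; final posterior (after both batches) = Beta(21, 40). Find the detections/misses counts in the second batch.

Sequential conjugate updates are equivalent to a single update on the pooled data, so total successes = posterior α − prior α and total failures = posterior β − prior β.
Total across both batches: 21−3=18 detections, 40−4=36 misses.
Subtract the first batch: 18−2=16 detections and 36−23=13 misses.

16 detections and 13 misses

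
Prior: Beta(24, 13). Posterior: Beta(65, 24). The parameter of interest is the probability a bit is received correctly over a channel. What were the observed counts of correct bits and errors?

41 correct bits and 11 errors

Beta is conjugate to the binomial likelihood: posterior = Beta(α+s, β+f).
Match parameters: s=65−24=41, f=24−13=11.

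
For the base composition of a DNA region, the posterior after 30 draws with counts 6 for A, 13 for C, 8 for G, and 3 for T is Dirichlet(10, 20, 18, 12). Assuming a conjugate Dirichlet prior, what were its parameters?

Dirichlet(4, 7, 10, 9)

For a Dirichlet(α) prior with multinomial counts c, the posterior is Dirichlet(α + c) componentwise.
Subtract each count from the matching posterior parameter: 10−6=4, 20−13=7, 18−8=10, 12−3=9.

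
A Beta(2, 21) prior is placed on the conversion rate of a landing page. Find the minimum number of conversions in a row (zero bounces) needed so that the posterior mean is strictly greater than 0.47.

After k conversions and 0 bounces the posterior is Beta(2+k, 21), with mean (2+k)/(2+21+k).
Set (2+k)/(23+k) > 0.47 and solve: k > (0.47·23 − 2)/(1 − 0.47) = 16.623.
The smallest integer exceeding 16.623 is 17, and checking k=17: (19)/(40) = 0.4750 > 0.47.

k = 17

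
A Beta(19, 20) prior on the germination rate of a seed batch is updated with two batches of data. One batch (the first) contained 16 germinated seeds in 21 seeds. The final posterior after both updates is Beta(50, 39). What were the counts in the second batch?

Sequential conjugate updates are equivalent to a single update on the pooled data, so total successes = posterior α − prior α and total failures = posterior β − prior β.
Total across both batches: 50−19=31 germinated seeds, 39−20=19 non-germinating seeds.
Subtract the first batch: 31−16=15 germinated seeds and 19−5=14 non-germinating seeds.

15 germinated seeds and 14 non-germinating seeds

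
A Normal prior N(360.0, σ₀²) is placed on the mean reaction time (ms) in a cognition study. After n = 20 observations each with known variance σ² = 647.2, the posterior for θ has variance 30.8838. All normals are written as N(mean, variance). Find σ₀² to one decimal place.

Posterior precision equals prior precision plus data precision: 1/σ_n² = 1/σ₀² + n/σ².
So 1/σ₀² = 1/30.8838 − 20/647.2 = 0.032379 − 0.030902 = 0.001477.
Hence σ₀² = 1/0.001477 ≈ 677.0.

σ₀² = 677.0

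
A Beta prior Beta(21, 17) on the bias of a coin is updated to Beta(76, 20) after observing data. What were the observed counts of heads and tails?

Under Beta–binomial conjugacy the posterior parameters are (α+s, β+f).
So s = 76 − 21 = 55 and f = 20 − 17 = 3.

55 heads and 3 tails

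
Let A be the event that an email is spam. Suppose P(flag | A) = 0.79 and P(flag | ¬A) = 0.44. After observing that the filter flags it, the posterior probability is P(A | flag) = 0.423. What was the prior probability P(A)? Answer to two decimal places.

Bayes' rule in odds form gives O(A|E) = O(A)·[P(E|A)/P(E|¬A)], hence O(A) = O(A|E)/LR.
Posterior odds = 0.423/(1−0.423) = 0.7331. LR = 0.79/0.44 = 1.7955.
Prior odds = 0.7331/1.7955 = 0.4083, so P(A) = 0.4083/(1+0.4083) ≈ 0.29.

P(A) = 0.29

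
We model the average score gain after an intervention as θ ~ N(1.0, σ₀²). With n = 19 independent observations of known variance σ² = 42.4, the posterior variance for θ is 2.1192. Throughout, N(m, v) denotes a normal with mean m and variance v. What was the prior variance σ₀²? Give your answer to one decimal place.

For the Normal–Normal model with known σ², precisions add: τ_n = τ₀ + n/σ².
So 1/σ₀² = 1/2.1192 − 19/42.4 = 0.471876 − 0.448113 = 0.023763.
Hence σ₀² = 1/0.023763 ≈ 42.1.

σ₀² = 42.1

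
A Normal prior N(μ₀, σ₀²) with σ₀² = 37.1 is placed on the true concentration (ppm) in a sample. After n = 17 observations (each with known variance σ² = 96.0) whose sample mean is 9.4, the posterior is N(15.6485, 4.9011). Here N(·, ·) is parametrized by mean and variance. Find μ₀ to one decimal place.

μ₀ = 56.7

The posterior mean is a precision-weighted average: μ_n = (τ₀μ₀ + τ_data·x̄)/(τ₀+τ_data), with τ₀=1/σ₀² and τ_data=n/σ².
Here τ₀ = 1/37.1 = 0.026954 and τ_data = 17/96.0 = 0.177083, so τ_n = 0.204037.
Rearranging for μ₀: μ₀ = (μ_n·τ_n − τ_data·x̄)/τ₀ = (15.6485·0.204037 − 0.177083·9.4) / 0.026954 = 1.528293/0.026954 ≈ 56.7.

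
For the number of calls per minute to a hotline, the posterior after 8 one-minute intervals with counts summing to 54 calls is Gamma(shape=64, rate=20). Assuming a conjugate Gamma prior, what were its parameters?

Gamma(shape=10, rate=12)

A Gamma(α, β) prior (rate parametrization) on a Poisson rate with n observations summing to S gives posterior Gamma(α+S, β+n).
So α = 64 − 54 = 10 and β = 20 − 8 = 12.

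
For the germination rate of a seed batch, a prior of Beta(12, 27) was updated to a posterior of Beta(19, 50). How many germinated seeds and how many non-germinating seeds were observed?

7 germinated seeds and 23 non-germinating seeds

A Beta(α, β) prior with s successes and f failures in binomial data gives a Beta(α+s, β+f) posterior.
Match parameters: s=19−12=7, f=50−27=23.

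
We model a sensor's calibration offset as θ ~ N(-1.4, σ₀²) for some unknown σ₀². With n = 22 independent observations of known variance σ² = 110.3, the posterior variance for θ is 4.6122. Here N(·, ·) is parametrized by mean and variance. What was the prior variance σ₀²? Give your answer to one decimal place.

For the Normal–Normal model with known σ², precisions add: τ_n = τ₀ + n/σ².
So 1/σ₀² = 1/4.6122 − 22/110.3 = 0.216816 − 0.199456 = 0.017360.
Hence σ₀² = 1/0.017360 ≈ 57.6.

σ₀² = 57.6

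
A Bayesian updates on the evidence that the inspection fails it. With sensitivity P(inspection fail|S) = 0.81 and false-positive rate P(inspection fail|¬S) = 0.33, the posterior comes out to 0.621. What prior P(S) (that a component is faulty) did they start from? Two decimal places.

P(S) = 0.40

Bayes' rule in odds form gives O(S|E) = O(S)·[P(E|S)/P(E|¬S)], hence O(S) = O(S|E)/LR.
Posterior odds = 0.621/(1−0.621) = 1.6385. LR = 0.81/0.33 = 2.4545.
Prior odds = 1.6385/2.4545 = 0.6675, so P(S) = 0.6675/(1+0.6675) ≈ 0.40.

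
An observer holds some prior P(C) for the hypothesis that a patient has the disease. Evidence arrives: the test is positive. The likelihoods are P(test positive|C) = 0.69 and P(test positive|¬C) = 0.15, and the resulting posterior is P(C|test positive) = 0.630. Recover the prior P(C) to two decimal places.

Bayes' rule in odds form gives O(C|E) = O(C)·[P(E|C)/P(E|¬C)], hence O(C) = O(C|E)/LR.
Posterior odds = 0.630/(1−0.630) = 1.7027. LR = 0.69/0.15 = 4.6000.
Prior odds = 1.7027/4.6000 = 0.3702, so P(C) = 0.3702/(1+0.3702) ≈ 0.27.

P(C) = 0.27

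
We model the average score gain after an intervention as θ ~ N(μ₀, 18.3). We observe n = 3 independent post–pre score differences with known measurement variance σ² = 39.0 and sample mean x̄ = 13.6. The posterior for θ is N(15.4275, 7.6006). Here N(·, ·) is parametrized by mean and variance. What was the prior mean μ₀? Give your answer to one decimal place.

The posterior mean is a precision-weighted average: μ_n = (τ₀μ₀ + τ_data·x̄)/(τ₀+τ_data), with τ₀=1/σ₀² and τ_data=n/σ².
Here τ₀ = 1/18.3 = 0.054645 and τ_data = 3/39.0 = 0.076923, so τ_n = 0.131568.
Rearranging for μ₀: μ₀ = (μ_n·τ_n − τ_data·x̄)/τ₀ = (15.4275·0.131568 − 0.076923·13.6) / 0.054645 = 0.983613/0.054645 ≈ 18.0.

μ₀ = 18.0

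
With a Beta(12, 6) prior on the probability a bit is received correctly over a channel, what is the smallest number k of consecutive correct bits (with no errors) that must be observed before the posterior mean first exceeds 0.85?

k = 23

After k correct bits and 0 errors the posterior is Beta(12+k, 6), with mean (12+k)/(12+6+k).
Set (12+k)/(18+k) > 0.85 and solve: k > (0.85·18 − 12)/(1 − 0.85) = 22.000.
The smallest integer exceeding 22.000 is 23, and checking k=23: (35)/(41) = 0.8537 > 0.85.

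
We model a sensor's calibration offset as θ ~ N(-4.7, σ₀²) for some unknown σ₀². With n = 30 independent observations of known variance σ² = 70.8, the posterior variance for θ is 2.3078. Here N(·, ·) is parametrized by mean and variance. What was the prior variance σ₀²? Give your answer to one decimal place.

For the Normal–Normal model with known σ², precisions add: τ_n = τ₀ + n/σ².
So 1/σ₀² = 1/2.3078 − 30/70.8 = 0.433313 − 0.423729 = 0.009584.
Hence σ₀² = 1/0.009584 ≈ 104.3.

σ₀² = 104.3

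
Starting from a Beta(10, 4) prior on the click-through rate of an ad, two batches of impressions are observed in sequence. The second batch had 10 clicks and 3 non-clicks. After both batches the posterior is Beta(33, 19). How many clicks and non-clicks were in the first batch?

13 clicks and 12 non-clicks

Sequential conjugate updates are equivalent to a single update on the pooled data, so total successes = posterior α − prior α and total failures = posterior β − prior β.
Total across both batches: 33−10=23 clicks, 19−4=15 non-clicks.
Subtract the second batch: 23−10=13 clicks and 15−3=12 non-clicks.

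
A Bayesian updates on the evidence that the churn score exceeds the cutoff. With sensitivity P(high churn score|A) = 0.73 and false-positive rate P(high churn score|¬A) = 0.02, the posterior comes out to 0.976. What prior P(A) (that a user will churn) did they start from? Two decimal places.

P(A) = 0.53

In odds form, posterior odds = prior odds × likelihood ratio, so prior odds = posterior odds ÷ LR.
Posterior odds = 0.976/(1−0.976) = 40.6667. LR = 0.73/0.02 = 36.5000.
Prior odds = 40.6667/36.5000 = 1.1142, so P(A) = 1.1142/(1+1.1142) ≈ 0.53.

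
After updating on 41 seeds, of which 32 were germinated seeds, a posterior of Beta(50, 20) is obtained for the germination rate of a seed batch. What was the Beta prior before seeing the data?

Beta(18, 11)

Beta is conjugate to the binomial likelihood: posterior = Beta(α+s, β+f).
So α = 50 − 32 = 18 and β = 20 − 9 = 11.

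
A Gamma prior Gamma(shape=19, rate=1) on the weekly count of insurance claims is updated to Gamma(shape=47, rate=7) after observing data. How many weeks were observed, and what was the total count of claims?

n = 6 weeks with total 28 claims

A Gamma(α, β) prior (rate parametrization) on a Poisson rate with n observations summing to S gives posterior Gamma(α+S, β+n).
Matching: Σxᵢ = 47 − 19 = 28 and n = 7 − 1 = 6.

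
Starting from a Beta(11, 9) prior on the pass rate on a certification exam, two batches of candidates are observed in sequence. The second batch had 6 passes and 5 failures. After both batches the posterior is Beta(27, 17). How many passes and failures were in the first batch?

Because Beta–binomial updating is additive in the counts, the combined data contributed (α_post−α_prior, β_post−β_prior) successes and failures.
Total across both batches: 27−11=16 passes, 17−9=8 failures.
Subtract the second batch: 16−6=10 passes and 8−5=3 failures.

10 passes and 3 failures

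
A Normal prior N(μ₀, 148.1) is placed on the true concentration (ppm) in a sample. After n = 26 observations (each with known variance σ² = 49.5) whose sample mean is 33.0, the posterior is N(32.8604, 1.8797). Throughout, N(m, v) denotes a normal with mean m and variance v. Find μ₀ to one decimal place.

μ₀ = 22.0

With known observation variance, the Normal–Normal posterior has precision τ_n = τ₀ + n/σ² and mean μ_n = (τ₀μ₀ + (n/σ²)x̄)/τ_n.
Here τ₀ = 1/148.1 = 0.006752 and τ_data = 26/49.5 = 0.525253, so τ_n = 0.532005.
Rearranging for μ₀: μ₀ = (μ_n·τ_n − τ_data·x̄)/τ₀ = (32.8604·0.532005 − 0.525253·33.0) / 0.006752 = 0.148548/0.006752 ≈ 22.0.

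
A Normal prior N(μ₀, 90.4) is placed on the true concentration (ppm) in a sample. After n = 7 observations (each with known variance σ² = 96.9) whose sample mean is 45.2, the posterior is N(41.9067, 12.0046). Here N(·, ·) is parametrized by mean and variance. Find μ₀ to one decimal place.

The posterior mean is a precision-weighted average: μ_n = (τ₀μ₀ + τ_data·x̄)/(τ₀+τ_data), with τ₀=1/σ₀² and τ_data=n/σ².
Here τ₀ = 1/90.4 = 0.011062 and τ_data = 7/96.9 = 0.072239, so τ_n = 0.083301.
Rearranging for μ₀: μ₀ = (μ_n·τ_n − τ_data·x̄)/τ₀ = (41.9067·0.083301 − 0.072239·45.2) / 0.011062 = 0.225667/0.011062 ≈ 20.4.

μ₀ = 20.4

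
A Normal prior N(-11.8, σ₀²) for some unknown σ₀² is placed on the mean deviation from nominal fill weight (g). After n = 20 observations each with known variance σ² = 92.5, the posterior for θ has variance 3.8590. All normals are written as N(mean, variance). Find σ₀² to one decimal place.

Posterior precision equals prior precision plus data precision: 1/σ_n² = 1/σ₀² + n/σ².
So 1/σ₀² = 1/3.8590 − 20/92.5 = 0.259134 − 0.216216 = 0.042918.
Hence σ₀² = 1/0.042918 ≈ 23.3.

σ₀² = 23.3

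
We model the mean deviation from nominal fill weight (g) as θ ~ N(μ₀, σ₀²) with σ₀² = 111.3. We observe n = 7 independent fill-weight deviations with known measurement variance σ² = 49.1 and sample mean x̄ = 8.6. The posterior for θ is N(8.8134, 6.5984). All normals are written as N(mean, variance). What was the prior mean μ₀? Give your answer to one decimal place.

With known observation variance, the Normal–Normal posterior has precision τ_n = τ₀ + n/σ² and mean μ_n = (τ₀μ₀ + (n/σ²)x̄)/τ_n.
Here τ₀ = 1/111.3 = 0.008985 and τ_data = 7/49.1 = 0.142566, so τ_n = 0.151551.
Rearranging for μ₀: μ₀ = (μ_n·τ_n − τ_data·x̄)/τ₀ = (8.8134·0.151551 − 0.142566·8.6) / 0.008985 = 0.109612/0.008985 ≈ 12.2.

μ₀ = 12.2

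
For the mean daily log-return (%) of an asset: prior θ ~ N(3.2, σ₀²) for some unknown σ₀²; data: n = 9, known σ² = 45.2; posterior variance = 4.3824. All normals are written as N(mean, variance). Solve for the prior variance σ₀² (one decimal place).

σ₀² = 34.4

For the Normal–Normal model with known σ², precisions add: τ_n = τ₀ + n/σ².
So 1/σ₀² = 1/4.3824 − 9/45.2 = 0.228185 − 0.199115 = 0.029070.
Hence σ₀² = 1/0.029070 ≈ 34.4.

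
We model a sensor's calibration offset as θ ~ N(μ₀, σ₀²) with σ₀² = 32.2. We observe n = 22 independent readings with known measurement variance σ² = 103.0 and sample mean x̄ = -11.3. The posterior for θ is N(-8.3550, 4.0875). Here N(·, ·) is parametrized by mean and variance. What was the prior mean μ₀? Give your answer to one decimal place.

μ₀ = 11.9

The posterior mean is a precision-weighted average: μ_n = (τ₀μ₀ + τ_data·x̄)/(τ₀+τ_data), with τ₀=1/σ₀² and τ_data=n/σ².
Here τ₀ = 1/32.2 = 0.031056 and τ_data = 22/103.0 = 0.213592, so τ_n = 0.244648.
Rearranging for μ₀: μ₀ = (μ_n·τ_n − τ_data·x̄)/τ₀ = (-8.3550·0.244648 − 0.213592·-11.3) / 0.031056 = 0.369556/0.031056 ≈ 11.9.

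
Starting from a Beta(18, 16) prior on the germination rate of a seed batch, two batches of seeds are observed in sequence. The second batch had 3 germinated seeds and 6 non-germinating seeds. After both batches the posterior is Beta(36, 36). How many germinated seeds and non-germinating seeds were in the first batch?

15 germinated seeds and 14 non-germinating seeds

Because Beta–binomial updating is additive in the counts, the combined data contributed (α_post−α_prior, β_post−β_prior) successes and failures.
Total across both batches: 36−18=18 germinated seeds, 36−16=20 non-germinating seeds.
Subtract the second batch: 18−3=15 germinated seeds and 20−6=14 non-germinating seeds.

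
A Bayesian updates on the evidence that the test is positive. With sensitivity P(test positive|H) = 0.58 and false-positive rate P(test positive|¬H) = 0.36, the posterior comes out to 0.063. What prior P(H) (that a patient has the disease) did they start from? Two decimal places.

Bayes' rule in odds form gives O(H|E) = O(H)·[P(E|H)/P(E|¬H)], hence O(H) = O(H|E)/LR.
Posterior odds = 0.063/(1−0.063) = 0.0672. LR = 0.58/0.36 = 1.6111.
Prior odds = 0.0672/1.6111 = 0.0417, so P(H) = 0.0417/(1+0.0417) ≈ 0.04.

P(H) = 0.04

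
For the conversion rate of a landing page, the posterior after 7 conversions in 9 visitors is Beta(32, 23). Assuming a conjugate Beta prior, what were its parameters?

Beta(25, 21)

Under Beta–binomial conjugacy the posterior parameters are (α+s, β+f).
So α = 32 − 7 = 25 and β = 23 − 2 = 21.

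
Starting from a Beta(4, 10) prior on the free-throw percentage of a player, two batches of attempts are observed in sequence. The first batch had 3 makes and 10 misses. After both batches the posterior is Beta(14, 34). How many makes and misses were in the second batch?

Sequential conjugate updates are equivalent to a single update on the pooled data, so total successes = posterior α − prior α and total failures = posterior β − prior β.
Total across both batches: 14−4=10 makes, 34−10=24 misses.
Subtract the first batch: 10−3=7 makes and 24−10=14 misses.

7 makes and 14 misses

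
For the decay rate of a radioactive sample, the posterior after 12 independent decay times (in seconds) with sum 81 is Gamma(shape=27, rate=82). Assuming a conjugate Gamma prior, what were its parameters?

For an exponential likelihood with a Gamma(α, β) prior on the rate, n observations with total T give posterior Gamma(α+n, β+T).
So α = 27 − 12 = 15 and β = 82 − 81 = 1.

Gamma(shape=15, rate=1)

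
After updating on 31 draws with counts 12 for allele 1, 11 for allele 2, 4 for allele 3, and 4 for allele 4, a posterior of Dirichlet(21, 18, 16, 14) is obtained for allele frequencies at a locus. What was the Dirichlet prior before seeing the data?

For a Dirichlet(α) prior with multinomial counts c, the posterior is Dirichlet(α + c) componentwise.
Subtract each count from the matching posterior parameter: 21−12=9, 18−11=7, 16−4=12, 14−4=10.

Dirichlet(9, 7, 12, 10)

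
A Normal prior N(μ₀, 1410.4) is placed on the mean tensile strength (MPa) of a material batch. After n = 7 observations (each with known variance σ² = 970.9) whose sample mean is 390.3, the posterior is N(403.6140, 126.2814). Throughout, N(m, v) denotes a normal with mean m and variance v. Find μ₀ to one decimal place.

The posterior mean is a precision-weighted average: μ_n = (τ₀μ₀ + τ_data·x̄)/(τ₀+τ_data), with τ₀=1/σ₀² and τ_data=n/σ².
Here τ₀ = 1/1410.4 = 0.000709 and τ_data = 7/970.9 = 0.007210, so τ_n = 0.007919.
Rearranging for μ₀: μ₀ = (μ_n·τ_n − τ_data·x̄)/τ₀ = (403.6140·0.007919 − 0.007210·390.3) / 0.000709 = 0.382156/0.000709 ≈ 539.0.

μ₀ = 539.0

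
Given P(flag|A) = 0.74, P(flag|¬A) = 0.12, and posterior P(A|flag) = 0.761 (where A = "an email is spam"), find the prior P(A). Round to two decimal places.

Bayes' rule in odds form gives O(A|E) = O(A)·[P(E|A)/P(E|¬A)], hence O(A) = O(A|E)/LR.
Posterior odds = 0.761/(1−0.761) = 3.1841. LR = 0.74/0.12 = 6.1667.
Prior odds = 3.1841/6.1667 = 0.5163, so P(A) = 0.5163/(1+0.5163) ≈ 0.34.

P(A) = 0.34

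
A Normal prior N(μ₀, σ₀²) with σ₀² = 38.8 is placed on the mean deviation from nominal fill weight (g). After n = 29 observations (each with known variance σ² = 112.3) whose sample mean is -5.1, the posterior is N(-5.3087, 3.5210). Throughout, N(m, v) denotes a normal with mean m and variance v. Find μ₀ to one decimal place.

μ₀ = -7.4

With known observation variance, the Normal–Normal posterior has precision τ_n = τ₀ + n/σ² and mean μ_n = (τ₀μ₀ + (n/σ²)x̄)/τ_n.
Here τ₀ = 1/38.8 = 0.025773 and τ_data = 29/112.3 = 0.258237, so τ_n = 0.284010.
Rearranging for μ₀: μ₀ = (μ_n·τ_n − τ_data·x̄)/τ₀ = (-5.3087·0.284010 − 0.258237·-5.1) / 0.025773 = -0.190715/0.025773 ≈ -7.4.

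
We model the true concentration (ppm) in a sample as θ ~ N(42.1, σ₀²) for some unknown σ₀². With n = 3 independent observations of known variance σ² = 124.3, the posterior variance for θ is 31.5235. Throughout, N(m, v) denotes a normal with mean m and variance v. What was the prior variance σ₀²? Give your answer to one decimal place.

For the Normal–Normal model with known σ², precisions add: τ_n = τ₀ + n/σ².
So 1/σ₀² = 1/31.5235 − 3/124.3 = 0.031722 − 0.024135 = 0.007587.
Hence σ₀² = 1/0.007587 ≈ 131.8.

σ₀² = 131.8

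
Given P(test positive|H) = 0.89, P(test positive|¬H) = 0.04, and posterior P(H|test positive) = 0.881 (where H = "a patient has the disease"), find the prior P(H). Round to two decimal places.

In odds form, posterior odds = prior odds × likelihood ratio, so prior odds = posterior odds ÷ LR.
Posterior odds = 0.881/(1−0.881) = 7.4034. LR = 0.89/0.04 = 22.2500.
Prior odds = 7.4034/22.2500 = 0.3327, so P(H) = 0.3327/(1+0.3327) ≈ 0.25.

P(H) = 0.25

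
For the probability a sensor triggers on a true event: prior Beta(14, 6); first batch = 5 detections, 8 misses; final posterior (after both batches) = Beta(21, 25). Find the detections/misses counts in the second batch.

2 detections and 11 misses

Sequential conjugate updates are equivalent to a single update on the pooled data, so total successes = posterior α − prior α and total failures = posterior β − prior β.
Total across both batches: 21−14=7 detections, 25−6=19 misses.
Subtract the first batch: 7−5=2 detections and 19−8=11 misses.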